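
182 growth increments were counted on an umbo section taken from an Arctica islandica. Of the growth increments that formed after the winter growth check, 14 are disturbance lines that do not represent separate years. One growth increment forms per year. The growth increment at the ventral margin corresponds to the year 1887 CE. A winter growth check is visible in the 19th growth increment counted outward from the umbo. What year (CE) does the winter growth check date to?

1738 CE

The winter growth check sits at growth increment 19 from the umbo, so 182 − 19 = 163 growth increments formed after it.
Removing the 14 false growth increments leaves 163 − 14 = 149 true growth increments beyond the winter growth check.
The growth increment at the ventral margin is 1887 CE, so the winter growth check dates to 1887 − 149 = 1738 CE.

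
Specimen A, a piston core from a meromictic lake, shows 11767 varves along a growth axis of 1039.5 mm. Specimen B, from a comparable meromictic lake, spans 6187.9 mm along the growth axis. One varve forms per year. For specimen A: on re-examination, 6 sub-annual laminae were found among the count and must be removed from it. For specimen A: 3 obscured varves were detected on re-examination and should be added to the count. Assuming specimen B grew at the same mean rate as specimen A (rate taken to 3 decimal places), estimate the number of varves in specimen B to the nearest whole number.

Specimen A: adjusted count: 11767 − 6 + 3 = 11764 varves.
A: Mean rate = 1039.5 mm / 11764 years ≈ 0.088 mm/yr.
Specimen B: 6187.9 mm / 0.088 mm per year = 70317.05 years ≈ 70317 varves.

70317 varves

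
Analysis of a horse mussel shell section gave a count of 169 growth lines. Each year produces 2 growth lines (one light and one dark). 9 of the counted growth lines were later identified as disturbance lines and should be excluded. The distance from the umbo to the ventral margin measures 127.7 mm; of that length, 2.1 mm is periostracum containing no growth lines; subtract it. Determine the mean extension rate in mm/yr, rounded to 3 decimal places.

Correcting the raw count gives 169 − 9 = 160 true growth lines.
160 growth lines at 2 per year is 160 / 2 = 80 years.
Net length = 127.7 − 2.1 = 125.6 mm.
Mean rate = 125.6 mm / 80 years ≈ 1.570 mm/yr.

1.570 mm/yr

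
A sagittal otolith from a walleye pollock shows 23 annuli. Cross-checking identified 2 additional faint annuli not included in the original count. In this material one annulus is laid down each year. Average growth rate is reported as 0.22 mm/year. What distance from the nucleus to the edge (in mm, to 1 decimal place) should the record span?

5.5 mm

Correcting the raw count gives 23 + 2 = 25 true annuli.
25 years at 0.22 mm/year gives 0.22 × 25 = 5.5 mm.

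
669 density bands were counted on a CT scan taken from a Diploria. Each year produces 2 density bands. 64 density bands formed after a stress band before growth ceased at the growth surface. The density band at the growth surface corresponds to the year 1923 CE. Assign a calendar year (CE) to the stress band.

1891 CE

64 density bands formed after the stress band.
64 density bands at 2 per year is 64 / 2 = 32 years.
Counting back 32 years from 1923 CE places the stress band in 1923 − 32 = 1891 CE.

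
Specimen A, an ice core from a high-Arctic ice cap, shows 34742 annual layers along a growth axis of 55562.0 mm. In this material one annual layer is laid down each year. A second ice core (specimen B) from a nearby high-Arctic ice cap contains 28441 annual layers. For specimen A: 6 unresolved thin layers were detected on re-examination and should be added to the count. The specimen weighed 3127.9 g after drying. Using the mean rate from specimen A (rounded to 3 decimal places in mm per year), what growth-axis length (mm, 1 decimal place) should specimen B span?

45477.2 mm

Specimen A: correcting the raw count gives 34742 + 6 = 34748 true annual layers.
A: Extension rate ≈ 55562.0 / 34748 = 1.599 mm/year.
B's length ≈ 1.599 × 28441 = 45477.2 mm.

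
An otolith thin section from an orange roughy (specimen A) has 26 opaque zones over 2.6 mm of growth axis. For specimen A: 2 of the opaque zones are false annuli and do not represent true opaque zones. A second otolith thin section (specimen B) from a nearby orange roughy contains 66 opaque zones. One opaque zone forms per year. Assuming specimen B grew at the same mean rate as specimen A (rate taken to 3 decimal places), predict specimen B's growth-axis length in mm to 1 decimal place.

7.1 mm

Specimen A: adjusted count: 26 − 2 = 24 opaque zones.
A: Extension rate ≈ 2.6 / 24 = 0.108 mm/yr.
For B, 0.108 mm/year × 66 years = 7.1 mm.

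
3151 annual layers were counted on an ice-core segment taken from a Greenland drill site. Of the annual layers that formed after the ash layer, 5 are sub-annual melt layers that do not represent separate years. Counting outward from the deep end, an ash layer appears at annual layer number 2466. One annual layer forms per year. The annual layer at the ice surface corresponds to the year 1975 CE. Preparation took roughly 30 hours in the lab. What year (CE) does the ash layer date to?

1295 CE

3151 − 2466 = 685 annual layers lie beyond the ash layer toward the ice surface.
Removing the 5 false annual layers leaves 685 − 5 = 680 true annual layers beyond the ash layer.
The annual layer at the ice surface is 1975 CE, so the ash layer dates to 1975 − 680 = 1295 CE.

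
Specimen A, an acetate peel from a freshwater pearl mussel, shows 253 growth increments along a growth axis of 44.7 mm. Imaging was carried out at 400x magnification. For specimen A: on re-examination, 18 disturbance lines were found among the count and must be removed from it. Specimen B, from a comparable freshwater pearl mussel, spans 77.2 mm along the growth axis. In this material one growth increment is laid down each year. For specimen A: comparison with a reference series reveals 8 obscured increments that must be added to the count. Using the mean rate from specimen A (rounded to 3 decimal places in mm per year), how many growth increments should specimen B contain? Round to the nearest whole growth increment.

Specimen A: adjusted count: 253 − 18 + 8 = 243 growth increments.
A: Extension rate ≈ 44.7 / 243 = 0.184 mm per year.
For B, 77.2 / 0.184 = 419.57 years ≈ 420 growth increments.

420 growth increments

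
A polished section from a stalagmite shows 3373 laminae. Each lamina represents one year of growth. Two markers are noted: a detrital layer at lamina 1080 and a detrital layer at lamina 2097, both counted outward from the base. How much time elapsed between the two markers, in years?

1017 years

Separation: 2097 − 1080 = 1017 laminae.
That is 1017 years at one lamina per year.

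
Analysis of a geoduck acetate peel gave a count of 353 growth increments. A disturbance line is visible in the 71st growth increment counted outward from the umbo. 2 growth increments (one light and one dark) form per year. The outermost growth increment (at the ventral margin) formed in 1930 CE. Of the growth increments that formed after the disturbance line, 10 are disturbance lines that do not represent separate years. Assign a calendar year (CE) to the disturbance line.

1794 CE

353 − 71 = 282 growth increments lie beyond the disturbance line toward the ventral margin.
282 − 10 false = 272 true growth increments after the disturbance line.
With 2 growth increments per year, 272 / 2 = 136 years.
Counting back 136 years from 1930 CE places the disturbance line in 1930 − 136 = 1794 CE.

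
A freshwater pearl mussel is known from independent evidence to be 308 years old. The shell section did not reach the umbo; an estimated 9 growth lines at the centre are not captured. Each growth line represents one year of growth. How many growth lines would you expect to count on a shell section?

299 growth lines

One growth line per year gives 308 growth lines over 308 years.
Less the 9 uncaptured growth lines: 308 − 9 = 299.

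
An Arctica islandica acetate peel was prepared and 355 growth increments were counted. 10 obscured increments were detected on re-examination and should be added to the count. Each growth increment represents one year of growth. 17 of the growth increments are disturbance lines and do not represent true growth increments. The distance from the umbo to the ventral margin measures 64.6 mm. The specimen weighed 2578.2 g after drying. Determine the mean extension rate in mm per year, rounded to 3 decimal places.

Correcting the raw count gives 355 − 17 + 10 = 348 true growth increments.
Mean rate = 64.6 mm / 348 years ≈ 0.186 mm per year.

0.186 mm per year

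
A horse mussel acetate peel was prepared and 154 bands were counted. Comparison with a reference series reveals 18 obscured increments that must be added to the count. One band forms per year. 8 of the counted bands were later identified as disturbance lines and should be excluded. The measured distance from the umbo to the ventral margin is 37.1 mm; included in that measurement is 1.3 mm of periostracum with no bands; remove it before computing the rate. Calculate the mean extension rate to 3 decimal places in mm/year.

0.218 mm/year

True band count = 154 − 8 + 18 = 164.
Removing the 1.3 mm offcut leaves 37.1 − 1.3 = 35.8 mm.
Extension rate ≈ 35.8 / 164 = 0.218 mm/year.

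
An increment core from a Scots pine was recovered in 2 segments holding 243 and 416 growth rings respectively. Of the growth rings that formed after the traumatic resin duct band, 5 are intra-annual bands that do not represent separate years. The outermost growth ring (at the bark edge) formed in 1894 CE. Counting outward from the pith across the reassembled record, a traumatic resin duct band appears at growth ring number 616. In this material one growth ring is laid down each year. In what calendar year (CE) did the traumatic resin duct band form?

Total growth rings = 243 + 416 = 659.
The traumatic resin duct band sits at growth ring 616 from the pith, so 659 − 616 = 43 growth rings formed after it.
43 − 5 false = 38 true growth rings after the traumatic resin duct band.
The growth ring at the bark edge is 1894 CE, so the traumatic resin duct band dates to 1894 − 38 = 1856 CE.

1856 CE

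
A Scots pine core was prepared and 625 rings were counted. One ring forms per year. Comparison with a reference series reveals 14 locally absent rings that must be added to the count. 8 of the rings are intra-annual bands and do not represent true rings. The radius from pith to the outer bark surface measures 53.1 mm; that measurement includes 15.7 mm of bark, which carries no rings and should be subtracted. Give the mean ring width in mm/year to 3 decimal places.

0.059 mm/year

Adjusted count: 625 − 8 + 14 = 631 rings.
Removing the 15.7 mm offcut leaves 53.1 − 15.7 = 37.4 mm.
37.4 mm over 631 years gives 37.4 / 631 ≈ 0.059 mm/year.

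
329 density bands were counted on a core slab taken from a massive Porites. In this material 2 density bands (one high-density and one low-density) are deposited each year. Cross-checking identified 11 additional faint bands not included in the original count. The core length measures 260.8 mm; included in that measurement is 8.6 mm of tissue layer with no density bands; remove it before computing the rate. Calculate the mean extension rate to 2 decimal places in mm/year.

1.48 mm/year

Correcting the raw count gives 329 + 11 = 340 true density bands.
Dividing by 2 density bands per year: 340 / 2 = 170 years.
The growth record spans 260.8 − 8.6 = 252.2 mm.
Extension rate ≈ 252.2 / 170 = 1.48 mm/year.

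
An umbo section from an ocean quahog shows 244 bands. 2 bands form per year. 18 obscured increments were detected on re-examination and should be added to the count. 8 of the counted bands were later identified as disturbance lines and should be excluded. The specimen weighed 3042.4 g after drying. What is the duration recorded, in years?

127 years

Correcting the raw count gives 244 − 8 + 18 = 254 true bands.
Dividing by 2 bands per year: 254 / 2 = 127 years.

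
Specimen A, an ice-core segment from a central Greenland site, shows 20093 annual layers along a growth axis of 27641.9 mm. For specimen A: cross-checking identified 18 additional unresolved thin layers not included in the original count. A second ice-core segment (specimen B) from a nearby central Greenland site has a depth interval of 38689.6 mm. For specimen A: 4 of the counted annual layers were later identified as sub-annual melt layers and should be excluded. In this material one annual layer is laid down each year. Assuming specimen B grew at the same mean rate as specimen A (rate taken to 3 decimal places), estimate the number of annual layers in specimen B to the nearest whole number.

28138 annual layers

Specimen A: adjusted count: 20093 − 4 + 18 = 20107 annual layers.
A: 27641.9 mm over 20107 years gives 27641.9 / 20107 ≈ 1.375 mm per year.
For B, 38689.6 / 1.375 = 28137.89 years ≈ 28138 annual layers.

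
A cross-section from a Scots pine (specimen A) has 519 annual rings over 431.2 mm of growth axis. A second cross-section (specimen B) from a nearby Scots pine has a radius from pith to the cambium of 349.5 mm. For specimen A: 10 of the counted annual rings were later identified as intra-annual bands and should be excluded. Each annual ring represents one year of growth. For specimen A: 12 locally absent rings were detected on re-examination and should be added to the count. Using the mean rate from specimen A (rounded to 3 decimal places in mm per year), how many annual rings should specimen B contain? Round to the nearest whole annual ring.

Specimen A: correcting the raw count gives 519 − 10 + 12 = 521 true annual rings.
A: Extension rate ≈ 431.2 / 521 = 0.828 mm/yr.
Specimen B: 349.5 mm / 0.828 mm per year = 422.10 years ≈ 422 annual rings.

422 annual rings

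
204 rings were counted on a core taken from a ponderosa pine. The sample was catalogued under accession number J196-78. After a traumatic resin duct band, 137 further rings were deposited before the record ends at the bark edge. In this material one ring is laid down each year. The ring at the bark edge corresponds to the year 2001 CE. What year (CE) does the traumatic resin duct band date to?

1864 CE

There are 137 rings younger than the traumatic resin duct band.
The ring at the bark edge is 2001 CE, so the traumatic resin duct band dates to 2001 − 137 = 1864 CE.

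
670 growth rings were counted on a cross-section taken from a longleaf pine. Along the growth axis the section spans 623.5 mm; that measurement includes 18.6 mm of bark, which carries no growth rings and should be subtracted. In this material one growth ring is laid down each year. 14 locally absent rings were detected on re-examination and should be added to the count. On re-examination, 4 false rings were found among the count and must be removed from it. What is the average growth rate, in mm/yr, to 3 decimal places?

0.890 mm/yr

Correcting the raw count gives 670 − 4 + 14 = 680 true growth rings.
The growth record spans 623.5 − 18.6 = 604.9 mm.
Extension rate ≈ 604.9 / 680 = 0.890 mm/yr.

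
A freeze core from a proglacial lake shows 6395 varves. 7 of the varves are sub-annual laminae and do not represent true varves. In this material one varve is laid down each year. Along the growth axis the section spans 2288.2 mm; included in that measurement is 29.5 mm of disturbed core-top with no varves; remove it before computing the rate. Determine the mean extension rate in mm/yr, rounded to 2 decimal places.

True varve count = 6395 − 7 = 6388.
Net length = 2288.2 − 29.5 = 2258.7 mm.
Mean rate = 2258.7 mm / 6388 years ≈ 0.35 mm/yr.

0.35 mm/yr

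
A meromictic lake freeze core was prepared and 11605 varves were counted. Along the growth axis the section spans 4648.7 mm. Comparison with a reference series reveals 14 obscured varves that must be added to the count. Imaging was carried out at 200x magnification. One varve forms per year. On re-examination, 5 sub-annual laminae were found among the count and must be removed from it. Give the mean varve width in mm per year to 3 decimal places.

True varve count = 11605 − 5 + 14 = 11614.
4648.7 mm over 11614 years gives 4648.7 / 11614 ≈ 0.400 mm per year.

0.400 mm per year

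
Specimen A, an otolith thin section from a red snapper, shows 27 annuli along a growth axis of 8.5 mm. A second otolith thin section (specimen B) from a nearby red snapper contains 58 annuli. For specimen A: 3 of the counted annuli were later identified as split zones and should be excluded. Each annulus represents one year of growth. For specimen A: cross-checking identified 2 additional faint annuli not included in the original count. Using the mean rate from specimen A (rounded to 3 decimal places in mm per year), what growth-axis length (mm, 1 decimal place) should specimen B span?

Specimen A: true annulus count = 27 − 3 + 2 = 26.
A: Extension rate ≈ 8.5 / 26 = 0.327 mm per year.
Length of B = 0.327 × 58 = 19.0 mm.

19.0 mm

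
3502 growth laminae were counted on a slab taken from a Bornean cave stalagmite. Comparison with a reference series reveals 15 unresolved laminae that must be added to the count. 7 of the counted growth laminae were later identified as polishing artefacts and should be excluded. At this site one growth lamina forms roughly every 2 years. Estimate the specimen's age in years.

7020 years

True growth lamina count = 3502 − 7 + 15 = 3510.
At 2 years per growth lamina, 3510 × 2 = 7020 years.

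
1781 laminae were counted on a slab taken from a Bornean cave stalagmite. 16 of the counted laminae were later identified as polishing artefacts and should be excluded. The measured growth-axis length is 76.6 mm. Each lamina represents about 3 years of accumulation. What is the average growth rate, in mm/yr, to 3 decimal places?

0.014 mm/yr

True lamina count = 1781 − 16 = 1765.
At 3 years per lamina, 1765 × 3 = 5295 years.
Mean rate = 76.6 mm / 5295 years ≈ 0.014 mm/yr.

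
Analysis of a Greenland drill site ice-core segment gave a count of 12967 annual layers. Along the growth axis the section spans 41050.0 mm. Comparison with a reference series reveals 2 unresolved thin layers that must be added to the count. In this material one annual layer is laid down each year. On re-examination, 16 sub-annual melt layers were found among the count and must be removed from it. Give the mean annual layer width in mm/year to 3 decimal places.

3.169 mm/year

After corrections the count is 12967 − 16 + 2 = 12953 annual layers.
41050.0 mm over 12953 years gives 41050.0 / 12953 ≈ 3.169 mm/year.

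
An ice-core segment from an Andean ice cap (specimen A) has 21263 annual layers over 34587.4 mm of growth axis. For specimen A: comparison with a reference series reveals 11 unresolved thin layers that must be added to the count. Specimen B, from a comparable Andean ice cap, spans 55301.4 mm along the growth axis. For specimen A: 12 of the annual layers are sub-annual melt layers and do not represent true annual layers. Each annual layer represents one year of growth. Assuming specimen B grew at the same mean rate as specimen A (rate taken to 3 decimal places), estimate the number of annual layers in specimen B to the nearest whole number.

33990 annual layers

Specimen A: adjusted count: 21263 − 12 + 11 = 21262 annual layers.
A: Extension rate ≈ 34587.4 / 21262 = 1.627 mm per year.
Specimen B: 55301.4 mm / 1.627 mm per year = 33989.80 years ≈ 33990 annual layers.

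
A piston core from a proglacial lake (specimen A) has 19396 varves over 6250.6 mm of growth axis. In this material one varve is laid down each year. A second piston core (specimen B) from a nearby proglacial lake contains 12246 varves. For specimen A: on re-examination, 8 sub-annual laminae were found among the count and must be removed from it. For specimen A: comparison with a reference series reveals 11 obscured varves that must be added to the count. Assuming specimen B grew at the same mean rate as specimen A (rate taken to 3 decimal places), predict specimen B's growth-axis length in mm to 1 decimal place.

3943.2 mm

Specimen A: after corrections the count is 19396 − 8 + 11 = 19399 varves.
A: Extension rate ≈ 6250.6 / 19399 = 0.322 mm/yr.
Length of B = 0.322 × 12246 = 3943.2 mm.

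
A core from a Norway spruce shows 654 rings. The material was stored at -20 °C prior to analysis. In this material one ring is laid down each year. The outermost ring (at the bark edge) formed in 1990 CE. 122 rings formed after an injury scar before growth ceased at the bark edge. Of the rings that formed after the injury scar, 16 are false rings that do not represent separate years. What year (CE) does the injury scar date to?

1884 CE

122 rings formed after the injury scar.
122 − 16 false = 106 true rings after the injury scar.
1990 − 106 = 1884 CE.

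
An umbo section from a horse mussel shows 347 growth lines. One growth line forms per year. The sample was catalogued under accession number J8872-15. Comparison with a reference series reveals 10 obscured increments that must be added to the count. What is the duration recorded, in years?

357 yr

True growth line count = 347 + 10 = 357.
One growth line per year makes the duration 357 years.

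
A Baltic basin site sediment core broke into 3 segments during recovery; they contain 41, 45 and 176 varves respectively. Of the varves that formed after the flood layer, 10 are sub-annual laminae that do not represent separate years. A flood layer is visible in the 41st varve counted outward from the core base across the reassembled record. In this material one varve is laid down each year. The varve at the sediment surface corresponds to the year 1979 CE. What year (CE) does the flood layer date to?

1768 CE

Total varves = 41 + 45 + 176 = 262.
262 − 41 = 221 varves lie beyond the flood layer toward the sediment surface.
Excluding 10 false varves: 221 − 10 = 211.
1979 − 211 = 1768 CE.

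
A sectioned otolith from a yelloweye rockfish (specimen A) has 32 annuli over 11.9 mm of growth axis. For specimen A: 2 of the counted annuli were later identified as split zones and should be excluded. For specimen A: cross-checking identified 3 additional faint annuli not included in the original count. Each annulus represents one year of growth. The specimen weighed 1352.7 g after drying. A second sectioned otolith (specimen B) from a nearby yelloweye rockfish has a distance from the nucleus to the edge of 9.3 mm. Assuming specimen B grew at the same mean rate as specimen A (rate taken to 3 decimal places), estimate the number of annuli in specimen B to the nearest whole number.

26 annuli

Specimen A: true annulus count = 32 − 2 + 3 = 33.
A: Extension rate ≈ 11.9 / 33 = 0.361 mm/yr.
For B, 9.3 / 0.361 = 25.76 years ≈ 26 annuli.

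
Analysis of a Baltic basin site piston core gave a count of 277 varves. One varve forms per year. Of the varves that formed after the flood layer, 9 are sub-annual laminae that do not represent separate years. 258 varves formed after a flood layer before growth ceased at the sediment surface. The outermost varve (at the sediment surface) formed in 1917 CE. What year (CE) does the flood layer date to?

1668 CE

258 varves post-date the flood layer.
Excluding 9 false varves: 258 − 9 = 249.
Counting back 249 years from 1917 CE places the flood layer in 1917 − 249 = 1668 CE.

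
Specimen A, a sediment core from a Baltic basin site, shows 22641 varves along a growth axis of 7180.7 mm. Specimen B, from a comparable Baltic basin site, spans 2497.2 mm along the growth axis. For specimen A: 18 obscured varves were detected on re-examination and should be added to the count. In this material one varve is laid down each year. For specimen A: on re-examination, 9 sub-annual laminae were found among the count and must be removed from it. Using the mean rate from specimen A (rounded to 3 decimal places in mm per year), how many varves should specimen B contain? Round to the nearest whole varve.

7878 varves

Specimen A: adjusted count: 22641 − 9 + 18 = 22650 varves.
A: 7180.7 mm over 22650 years gives 7180.7 / 22650 ≈ 0.317 mm/yr.
For B, 2497.2 / 0.317 = 7877.60 years ≈ 7878 varves.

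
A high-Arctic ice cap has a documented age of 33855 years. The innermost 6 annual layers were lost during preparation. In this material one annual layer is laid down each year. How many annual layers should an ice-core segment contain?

Expected annual layers over 33855 years: 33855.
33855 − 6 missed = 33849 annual layers expected in the prepared section.

33849 annual layers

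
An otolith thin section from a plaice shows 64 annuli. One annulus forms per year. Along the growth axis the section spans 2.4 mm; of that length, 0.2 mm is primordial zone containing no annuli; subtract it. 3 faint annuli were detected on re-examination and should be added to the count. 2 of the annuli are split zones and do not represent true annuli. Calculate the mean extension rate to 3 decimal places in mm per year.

After corrections the count is 64 − 2 + 3 = 65 annuli.
Removing the 0.2 mm offcut leaves 2.4 − 0.2 = 2.2 mm.
Extension rate ≈ 2.2 / 65 = 0.034 mm per year.

0.034 mm per year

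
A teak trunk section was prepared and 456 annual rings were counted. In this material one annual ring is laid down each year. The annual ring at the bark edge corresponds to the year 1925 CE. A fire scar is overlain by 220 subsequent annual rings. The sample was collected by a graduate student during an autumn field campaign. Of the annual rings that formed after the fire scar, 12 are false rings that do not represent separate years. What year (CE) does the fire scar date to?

There are 220 annual rings younger than the fire scar.
Excluding 12 false annual rings: 220 − 12 = 208.
Counting back 208 years from 1925 CE places the fire scar in 1925 − 208 = 1717 CE.

1717 CE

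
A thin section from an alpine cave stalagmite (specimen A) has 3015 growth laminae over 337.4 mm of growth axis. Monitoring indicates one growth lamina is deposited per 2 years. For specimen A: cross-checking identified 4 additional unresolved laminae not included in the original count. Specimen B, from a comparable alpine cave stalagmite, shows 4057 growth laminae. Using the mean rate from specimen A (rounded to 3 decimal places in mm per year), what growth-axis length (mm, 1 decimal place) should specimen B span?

Specimen A: correcting the raw count gives 3015 + 4 = 3019 true growth laminae.
Specimen A: at 2 years per growth lamina, 3019 × 2 = 6038 years.
A: Mean rate = 337.4 mm / 6038 years ≈ 0.056 mm per year.
Specimen B: multiplying by 2 years per growth lamina: 4057 × 2 = 8114 years. Length of B = 0.056 × 8114 = 454.4 mm.

454.4 mm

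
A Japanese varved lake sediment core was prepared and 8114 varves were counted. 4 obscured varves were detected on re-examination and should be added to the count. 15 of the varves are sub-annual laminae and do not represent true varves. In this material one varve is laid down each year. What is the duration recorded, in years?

8103 years

After corrections the count is 8114 − 15 + 4 = 8103 varves.
With a one-to-one varve periodicity this is 8103 years.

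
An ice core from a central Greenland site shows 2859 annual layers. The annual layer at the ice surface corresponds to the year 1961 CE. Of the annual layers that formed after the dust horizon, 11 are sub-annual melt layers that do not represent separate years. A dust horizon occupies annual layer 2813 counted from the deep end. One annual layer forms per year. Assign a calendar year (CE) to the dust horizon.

2859 − 2813 = 46 annual layers lie beyond the dust horizon toward the ice surface.
46 − 11 false = 35 true annual layers after the dust horizon.
Counting back 35 years from 1961 CE places the dust horizon in 1961 − 35 = 1926 CE.

1926 CE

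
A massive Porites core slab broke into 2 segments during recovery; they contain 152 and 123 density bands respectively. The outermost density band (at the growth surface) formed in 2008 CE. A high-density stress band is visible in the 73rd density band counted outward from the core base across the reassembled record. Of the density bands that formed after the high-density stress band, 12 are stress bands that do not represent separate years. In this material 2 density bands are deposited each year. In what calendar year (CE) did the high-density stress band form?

Total density bands = 152 + 123 = 275.
The high-density stress band sits at density band 73 from the core base, so 275 − 73 = 202 density bands formed after it.
Removing the 12 false density bands leaves 202 − 12 = 190 true density bands beyond the high-density stress band.
With 2 density bands per year, 190 / 2 = 95 years.
The density band at the growth surface is 2008 CE, so the high-density stress band dates to 2008 − 95 = 1913 CE.

1913 CE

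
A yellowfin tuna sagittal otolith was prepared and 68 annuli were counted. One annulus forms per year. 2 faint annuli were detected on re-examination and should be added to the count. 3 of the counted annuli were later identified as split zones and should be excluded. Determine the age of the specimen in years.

67 yr

True annulus count = 68 − 3 + 2 = 67.
One annulus per year makes the duration 67 years.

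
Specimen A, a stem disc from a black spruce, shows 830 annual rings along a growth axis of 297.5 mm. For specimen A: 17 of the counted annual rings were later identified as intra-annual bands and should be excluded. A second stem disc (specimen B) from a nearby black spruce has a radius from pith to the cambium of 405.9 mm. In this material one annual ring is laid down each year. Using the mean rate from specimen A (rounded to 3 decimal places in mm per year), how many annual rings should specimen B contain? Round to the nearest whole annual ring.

Specimen A: true annual ring count = 830 − 17 = 813.
A: Extension rate ≈ 297.5 / 813 = 0.366 mm per year.
For B, 405.9 / 0.366 = 1109.02 years ≈ 1109 annual rings.

1109 annual rings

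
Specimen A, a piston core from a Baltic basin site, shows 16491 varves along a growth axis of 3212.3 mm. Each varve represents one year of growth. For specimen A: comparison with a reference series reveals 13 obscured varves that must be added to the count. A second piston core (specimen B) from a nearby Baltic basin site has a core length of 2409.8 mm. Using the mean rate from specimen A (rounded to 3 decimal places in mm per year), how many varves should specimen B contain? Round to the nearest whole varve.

Specimen A: after corrections the count is 16491 + 13 = 16504 varves.
A: 3212.3 mm over 16504 years gives 3212.3 / 16504 ≈ 0.195 mm per year.
For B, 2409.8 / 0.195 = 12357.95 years ≈ 12358 varves.

12358 varves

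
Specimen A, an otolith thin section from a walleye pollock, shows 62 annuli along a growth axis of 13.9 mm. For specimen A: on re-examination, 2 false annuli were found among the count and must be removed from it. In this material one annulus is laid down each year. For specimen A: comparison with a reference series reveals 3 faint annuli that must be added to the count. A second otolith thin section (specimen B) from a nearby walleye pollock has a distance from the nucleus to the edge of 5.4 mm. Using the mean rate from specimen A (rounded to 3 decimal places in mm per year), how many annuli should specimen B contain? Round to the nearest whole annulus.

24 annuli

Specimen A: adjusted count: 62 − 2 + 3 = 63 annuli.
A: Extension rate ≈ 13.9 / 63 = 0.221 mm/yr.
Specimen B: 5.4 mm / 0.221 mm per year = 24.43 years ≈ 24 annuli.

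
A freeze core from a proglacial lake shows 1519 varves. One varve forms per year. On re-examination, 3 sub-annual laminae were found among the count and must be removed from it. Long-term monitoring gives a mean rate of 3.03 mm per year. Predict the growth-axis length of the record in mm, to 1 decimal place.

Correcting the raw count gives 1519 − 3 = 1516 true varves.
Length ≈ 3.03 × 1516 = 4593.5 mm.

4593.5 mm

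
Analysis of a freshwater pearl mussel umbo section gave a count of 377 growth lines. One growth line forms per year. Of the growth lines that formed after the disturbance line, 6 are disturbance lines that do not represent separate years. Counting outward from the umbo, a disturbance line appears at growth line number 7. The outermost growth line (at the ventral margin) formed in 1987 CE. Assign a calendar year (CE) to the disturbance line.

1623 CE

Between growth line 7 and the ventral margin there are 377 − 7 = 370 growth lines.
Excluding 6 false growth lines: 370 − 6 = 364.
1987 − 364 = 1623 CE.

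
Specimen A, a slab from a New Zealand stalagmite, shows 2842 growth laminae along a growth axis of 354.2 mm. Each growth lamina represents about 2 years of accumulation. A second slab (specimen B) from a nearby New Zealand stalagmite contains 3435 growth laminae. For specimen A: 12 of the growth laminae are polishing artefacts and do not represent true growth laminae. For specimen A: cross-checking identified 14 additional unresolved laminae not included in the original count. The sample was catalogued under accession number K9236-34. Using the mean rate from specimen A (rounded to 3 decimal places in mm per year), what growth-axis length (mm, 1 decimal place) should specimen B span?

425.9 mm

Specimen A: after corrections the count is 2842 − 12 + 14 = 2844 growth laminae.
Specimen A: 2844 growth laminae at 2 years each span 2844 × 2 = 5688 years.
A: 354.2 mm over 5688 years gives 354.2 / 5688 ≈ 0.062 mm per year.
Specimen B: 3435 growth laminae at 2 years each span 3435 × 2 = 6870 years. Length of B = 0.062 × 6870 = 425.9 mm.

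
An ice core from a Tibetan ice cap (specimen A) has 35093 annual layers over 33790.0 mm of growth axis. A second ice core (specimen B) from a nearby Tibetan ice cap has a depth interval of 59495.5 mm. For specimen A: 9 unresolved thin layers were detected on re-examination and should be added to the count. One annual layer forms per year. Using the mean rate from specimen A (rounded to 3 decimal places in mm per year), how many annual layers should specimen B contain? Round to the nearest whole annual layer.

61781 annual layers

Specimen A: adjusted count: 35093 + 9 = 35102 annual layers.
A: Mean rate = 33790.0 mm / 35102 years ≈ 0.963 mm/year.
B spans 59495.5 / 0.963 = 61781.41 years ≈ 61781 annual layers.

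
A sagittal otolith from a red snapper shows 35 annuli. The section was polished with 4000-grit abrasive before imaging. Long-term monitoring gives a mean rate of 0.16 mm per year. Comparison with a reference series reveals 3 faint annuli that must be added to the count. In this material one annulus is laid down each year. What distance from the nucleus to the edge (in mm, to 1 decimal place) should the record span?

Correcting the raw count gives 35 + 3 = 38 true annuli.
Predicted length = 0.16 mm/year × 38 years = 6.1 mm.

6.1 mm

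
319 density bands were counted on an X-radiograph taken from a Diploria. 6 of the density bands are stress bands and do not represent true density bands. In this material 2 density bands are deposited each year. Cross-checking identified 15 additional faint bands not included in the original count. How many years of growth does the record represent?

Correcting the raw count gives 319 − 6 + 15 = 328 true density bands.
328 density bands at 2 per year is 328 / 2 = 164 years.

164 years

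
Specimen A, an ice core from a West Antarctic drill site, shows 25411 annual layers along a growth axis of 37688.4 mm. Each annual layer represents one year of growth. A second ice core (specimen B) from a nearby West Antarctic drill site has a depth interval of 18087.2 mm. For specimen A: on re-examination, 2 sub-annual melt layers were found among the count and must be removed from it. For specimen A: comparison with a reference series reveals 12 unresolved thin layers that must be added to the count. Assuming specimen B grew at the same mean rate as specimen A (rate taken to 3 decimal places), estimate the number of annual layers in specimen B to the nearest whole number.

Specimen A: true annual layer count = 25411 − 2 + 12 = 25421.
A: 37688.4 mm over 25421 years gives 37688.4 / 25421 ≈ 1.483 mm/year.
B spans 18087.2 / 1.483 = 12196.36 years ≈ 12196 annual layers.

12196 annual layers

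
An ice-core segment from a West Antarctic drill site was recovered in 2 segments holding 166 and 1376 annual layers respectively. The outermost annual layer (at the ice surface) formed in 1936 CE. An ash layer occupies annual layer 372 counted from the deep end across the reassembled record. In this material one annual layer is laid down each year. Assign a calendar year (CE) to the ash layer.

766 CE

Total annual layers = 166 + 1376 = 1542.
1542 − 372 = 1170 annual layers lie beyond the ash layer toward the ice surface.
1936 − 1170 = 766 CE.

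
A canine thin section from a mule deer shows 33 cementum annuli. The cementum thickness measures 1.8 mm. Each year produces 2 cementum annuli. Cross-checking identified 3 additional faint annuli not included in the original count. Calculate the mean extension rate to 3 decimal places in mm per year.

Adjusted count: 33 + 3 = 36 cementum annuli.
36 cementum annuli at 2 per year is 36 / 2 = 18 years.
Mean rate = 1.8 mm / 18 years ≈ 0.100 mm per year.

0.100 mm per year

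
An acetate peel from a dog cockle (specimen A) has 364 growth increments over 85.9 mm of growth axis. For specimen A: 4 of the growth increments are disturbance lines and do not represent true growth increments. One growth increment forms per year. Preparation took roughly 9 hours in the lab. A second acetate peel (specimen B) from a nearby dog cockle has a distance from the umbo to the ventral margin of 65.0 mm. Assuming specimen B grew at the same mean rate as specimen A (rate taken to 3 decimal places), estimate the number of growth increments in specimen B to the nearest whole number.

Specimen A: correcting the raw count gives 364 − 4 = 360 true growth increments.
A: 85.9 mm over 360 years gives 85.9 / 360 ≈ 0.239 mm/year.
For B, 65.0 / 0.239 = 271.97 years ≈ 272 growth increments.

272 growth increments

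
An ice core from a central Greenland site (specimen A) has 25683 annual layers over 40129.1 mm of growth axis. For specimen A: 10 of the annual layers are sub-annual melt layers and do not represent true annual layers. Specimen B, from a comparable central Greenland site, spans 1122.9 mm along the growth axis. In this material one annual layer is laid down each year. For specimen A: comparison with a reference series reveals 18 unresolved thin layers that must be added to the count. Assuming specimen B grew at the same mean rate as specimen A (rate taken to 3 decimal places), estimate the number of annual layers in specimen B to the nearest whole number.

719 annual layers

Specimen A: correcting the raw count gives 25683 − 10 + 18 = 25691 true annual layers.
A: Mean rate = 40129.1 mm / 25691 years ≈ 1.562 mm per year.
For B, 1122.9 / 1.562 = 718.89 years ≈ 719 annual layers.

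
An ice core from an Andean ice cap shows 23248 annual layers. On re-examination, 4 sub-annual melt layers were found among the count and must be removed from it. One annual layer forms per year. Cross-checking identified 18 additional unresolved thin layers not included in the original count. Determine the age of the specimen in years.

Adjusted count: 23248 − 4 + 18 = 23262 annual layers.
One annual layer per year makes the duration 23262 years.

23262 years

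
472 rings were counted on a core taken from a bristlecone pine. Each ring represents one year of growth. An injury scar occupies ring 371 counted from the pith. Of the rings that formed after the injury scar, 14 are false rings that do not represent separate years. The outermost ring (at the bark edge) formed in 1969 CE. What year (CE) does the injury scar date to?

1882 CE

472 − 371 = 101 rings lie beyond the injury scar toward the bark edge.
Excluding 14 false rings: 101 − 14 = 87.
Counting back 87 years from 1969 CE places the injury scar in 1969 − 87 = 1882 CE.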